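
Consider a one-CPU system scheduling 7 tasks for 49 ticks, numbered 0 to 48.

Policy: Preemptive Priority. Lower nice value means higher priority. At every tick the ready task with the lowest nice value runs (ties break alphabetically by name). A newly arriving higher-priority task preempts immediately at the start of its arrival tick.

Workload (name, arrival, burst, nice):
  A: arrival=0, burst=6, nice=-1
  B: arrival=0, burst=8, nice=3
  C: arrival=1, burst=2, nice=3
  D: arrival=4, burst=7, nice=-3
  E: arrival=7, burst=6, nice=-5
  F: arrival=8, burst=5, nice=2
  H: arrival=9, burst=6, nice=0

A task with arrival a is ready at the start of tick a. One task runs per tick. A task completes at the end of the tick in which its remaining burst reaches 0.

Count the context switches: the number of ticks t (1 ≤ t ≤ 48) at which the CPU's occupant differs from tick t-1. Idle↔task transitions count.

context switches = 9

t=0: ready={A,B} → run A
t=1: ready={A,B,C} → run A
t=2: ready={A,B,C} → run A
t=3: ready={A,B,C} → run A
t=4: ready={A,B,C,D} → run D
t=5: ready={A,B,C,D} → run D
t=6: ready={A,B,C,D} → run D
t=7: ready={A,B,C,D,E} → run E
t=8: ready={A,B,C,D,E,F} → run E
t=9: ready={A,B,C,D,E,F,H} → run E
t=10: ready={A,B,C,D,E,F,H} → run E
t=11: ready={A,B,C,D,E,F,H} → run E
t=12: ready={A,B,C,D,E,F,H} → run E
t=13: ready={A,B,C,D,F,H} → run D
t=14: ready={A,B,C,D,F,H} → run D
t=15: ready={A,B,C,D,F,H} → run D
t=16: ready={A,B,C,D,F,H} → run D
t=17: ready={A,B,C,F,H} → run A
t=18: ready={A,B,C,F,H} → run A
t=19: ready={B,C,F,H} → run H
t=20: ready={B,C,F,H} → run H
t=21: ready={B,C,F,H} → run H
t=22: ready={B,C,F,H} → run H
t=23: ready={B,C,F,H} → run H
t=24: ready={B,C,F,H} → run H
t=25: ready={B,C,F} → run F
t=26: ready={B,C,F} → run F
t=27: ready={B,C,F} → run F
t=28: ready={B,C,F} → run F
t=29: ready={B,C,F} → run F
t=30: ready={B,C} → run B
t=31: ready={B,C} → run B
t=32: ready={B,C} → run B
t=33: ready={B,C} → run B
t=34: ready={B,C} → run B
t=35: ready={B,C} → run B
t=36: ready={B,C} → run B
t=37: ready={B,C} → run B
t=38: ready={C} → run C
t=39: ready={C} → run C
t=40: (idle)
t=41: (idle)
t=42: (idle)
t=43: (idle)
t=44: (idle)
t=45: (idle)
t=46: (idle)
t=47: (idle)
t=48: (idle)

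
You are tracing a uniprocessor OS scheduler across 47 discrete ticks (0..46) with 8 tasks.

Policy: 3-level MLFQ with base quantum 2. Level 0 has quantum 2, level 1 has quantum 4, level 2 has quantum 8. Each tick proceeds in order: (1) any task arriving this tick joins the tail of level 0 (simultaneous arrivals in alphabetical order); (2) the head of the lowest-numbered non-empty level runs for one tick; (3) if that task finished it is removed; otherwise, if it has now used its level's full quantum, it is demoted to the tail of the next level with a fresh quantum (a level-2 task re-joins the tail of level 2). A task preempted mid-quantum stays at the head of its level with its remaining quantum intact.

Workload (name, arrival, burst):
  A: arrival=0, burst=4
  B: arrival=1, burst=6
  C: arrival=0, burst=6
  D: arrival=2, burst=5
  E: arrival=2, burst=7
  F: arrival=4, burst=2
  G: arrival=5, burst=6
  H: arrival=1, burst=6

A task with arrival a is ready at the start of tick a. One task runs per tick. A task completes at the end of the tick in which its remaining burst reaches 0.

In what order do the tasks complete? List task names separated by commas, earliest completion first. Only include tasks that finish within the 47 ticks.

completion order = F, A, C, B, H, D, G, E

t=0: L0/L1/L2 = AC/-/- → run A
t=1: L0/L1/L2 = ACBH/-/- → run A
t=2: L0/L1/L2 = CBHDE/A/- → run C
t=3: L0/L1/L2 = CBHDE/A/- → run C
t=4: L0/L1/L2 = BHDEF/AC/- → run B
t=5: L0/L1/L2 = BHDEFG/AC/- → run B
t=6: L0/L1/L2 = HDEFG/ACB/- → run H
t=7: L0/L1/L2 = HDEFG/ACB/- → run H
t=8: L0/L1/L2 = DEFG/ACBH/- → run D
t=9: L0/L1/L2 = DEFG/ACBH/- → run D
t=10: L0/L1/L2 = EFG/ACBHD/- → run E
t=11: L0/L1/L2 = EFG/ACBHD/- → run E
t=12: L0/L1/L2 = FG/ACBHDE/- → run F
t=13: L0/L1/L2 = FG/ACBHDE/- → run F
t=14: L0/L1/L2 = G/ACBHDE/- → run G
t=15: L0/L1/L2 = G/ACBHDE/- → run G
t=16: L0/L1/L2 = -/ACBHDEG/- → run A
t=17: L0/L1/L2 = -/ACBHDEG/- → run A
t=18: L0/L1/L2 = -/CBHDEG/- → run C
t=19: L0/L1/L2 = -/CBHDEG/- → run C
t=20: L0/L1/L2 = -/CBHDEG/- → run C
t=21: L0/L1/L2 = -/CBHDEG/- → run C
t=22: L0/L1/L2 = -/BHDEG/- → run B
t=23: L0/L1/L2 = -/BHDEG/- → run B
t=24: L0/L1/L2 = -/BHDEG/- → run B
t=25: L0/L1/L2 = -/BHDEG/- → run B
t=26: L0/L1/L2 = -/HDEG/- → run H
t=27: L0/L1/L2 = -/HDEG/- → run H
t=28: L0/L1/L2 = -/HDEG/- → run H
t=29: L0/L1/L2 = -/HDEG/- → run H
t=30: L0/L1/L2 = -/DEG/- → run D
t=31: L0/L1/L2 = -/DEG/- → run D
t=32: L0/L1/L2 = -/DEG/- → run D
t=33: L0/L1/L2 = -/EG/- → run E
t=34: L0/L1/L2 = -/EG/- → run E
t=35: L0/L1/L2 = -/EG/- → run E
t=36: L0/L1/L2 = -/EG/- → run E
t=37: L0/L1/L2 = -/G/E → run G
t=38: L0/L1/L2 = -/G/E → run G
t=39: L0/L1/L2 = -/G/E → run G
t=40: L0/L1/L2 = -/G/E → run G
t=41: L0/L1/L2 = -/-/E → run E
t=42: (idle)
t=43: (idle)
t=44: (idle)
t=45: (idle)
t=46: (idle)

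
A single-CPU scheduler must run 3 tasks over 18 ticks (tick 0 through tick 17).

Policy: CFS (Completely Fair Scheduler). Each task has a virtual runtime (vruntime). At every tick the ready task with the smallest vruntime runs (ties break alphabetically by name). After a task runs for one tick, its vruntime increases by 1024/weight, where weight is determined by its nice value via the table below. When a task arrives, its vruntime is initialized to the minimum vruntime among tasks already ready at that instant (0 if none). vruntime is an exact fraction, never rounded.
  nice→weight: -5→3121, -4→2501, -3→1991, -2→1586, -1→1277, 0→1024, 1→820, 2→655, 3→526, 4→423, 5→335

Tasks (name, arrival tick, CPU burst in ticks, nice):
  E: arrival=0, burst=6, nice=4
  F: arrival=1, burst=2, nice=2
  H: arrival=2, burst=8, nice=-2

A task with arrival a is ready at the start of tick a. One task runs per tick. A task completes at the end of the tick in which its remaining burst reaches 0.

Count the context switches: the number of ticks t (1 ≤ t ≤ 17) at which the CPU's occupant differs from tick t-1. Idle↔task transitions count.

context switches = 8

t=0: vr[E=0] → run E
t=1: vr[E=1024/423 F=1024/423] → run E
t=2: vr[E=2048/423 F=1024/423 H=1024/423] → run F
t=3: vr[E=2048/423 F=1103872/277065 H=1024/423] → run H
t=4: vr[E=2048/423 F=1103872/277065 H=1028608/335439] → run H
t=5: vr[E=2048/423 F=1103872/277065 H=1245184/335439] → run H
t=6: vr[E=2048/423 F=1103872/277065 H=1461760/335439] → run F
t=7: vr[E=2048/423 H=1461760/335439] → run H
t=8: vr[E=2048/423 H=1678336/335439] → run E
t=9: vr[E=1024/141 H=1678336/335439] → run H
t=10: vr[E=1024/141 H=1894912/335439] → run H
t=11: vr[E=1024/141 H=2111488/335439] → run H
t=12: vr[E=1024/141 H=2328064/335439] → run H
t=13: vr[E=1024/141] → run E
t=14: vr[E=4096/423] → run E
t=15: vr[E=5120/423] → run E
t=16: (idle)
t=17: (idle)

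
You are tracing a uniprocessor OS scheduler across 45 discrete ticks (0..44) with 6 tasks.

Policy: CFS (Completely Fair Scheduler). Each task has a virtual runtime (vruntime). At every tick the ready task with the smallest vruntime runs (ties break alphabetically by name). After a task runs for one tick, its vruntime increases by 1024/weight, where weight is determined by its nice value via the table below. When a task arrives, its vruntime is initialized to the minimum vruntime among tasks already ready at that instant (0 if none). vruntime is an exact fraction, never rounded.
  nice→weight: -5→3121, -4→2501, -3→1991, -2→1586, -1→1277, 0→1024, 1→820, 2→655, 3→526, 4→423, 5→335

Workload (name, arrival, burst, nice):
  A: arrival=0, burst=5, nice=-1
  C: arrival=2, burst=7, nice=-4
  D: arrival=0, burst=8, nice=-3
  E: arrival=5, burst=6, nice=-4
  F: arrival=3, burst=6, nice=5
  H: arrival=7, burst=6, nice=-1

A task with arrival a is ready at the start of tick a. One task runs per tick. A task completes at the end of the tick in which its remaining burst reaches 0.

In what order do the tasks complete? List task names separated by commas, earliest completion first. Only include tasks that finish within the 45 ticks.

t=0: vr[A=0 D=0] → run A
t=1: vr[A=1024/1277 D=0] → run D
t=2: vr[A=1024/1277 C=1024/1991 D=1024/1991] → run C
t=3: vr[A=1024/1277 C=4599808/4979491 D=1024/1991 F=1024/1991] → run D
t=4: vr[A=1024/1277 C=4599808/4979491 D=2048/1991 F=1024/1991] → run F
t=5: vr[A=1024/1277 C=4599808/4979491 D=2048/1991 E=1024/1277 F=2381824/666985] → run A
t=6: vr[A=2048/1277 C=4599808/4979491 D=2048/1991 E=1024/1277 F=2381824/666985] → run E
t=7: vr[A=2048/1277 C=4599808/4979491 D=2048/1991 E=3868672/3193777 F=2381824/666985 H=4599808/4979491] → run C
t=8: vr[A=2048/1277 C=6638592/4979491 D=2048/1991 E=3868672/3193777 F=2381824/666985 H=4599808/4979491] → run H
t=9: vr[A=2048/1277 C=6638592/4979491 D=2048/1991 E=3868672/3193777 F=2381824/666985 H=10972953600/6358810007] → run D
t=10: vr[A=2048/1277 C=6638592/4979491 D=3072/1991 E=3868672/3193777 F=2381824/666985 H=10972953600/6358810007] → run E
t=11: vr[A=2048/1277 C=6638592/4979491 D=3072/1991 E=5176320/3193777 F=2381824/666985 H=10972953600/6358810007] → run C
t=12: vr[A=2048/1277 C=8677376/4979491 D=3072/1991 E=5176320/3193777 F=2381824/666985 H=10972953600/6358810007] → run D
t=13: vr[A=2048/1277 C=8677376/4979491 D=4096/1991 E=5176320/3193777 F=2381824/666985 H=10972953600/6358810007] → run A
t=14: vr[A=3072/1277 C=8677376/4979491 D=4096/1991 E=5176320/3193777 F=2381824/666985 H=10972953600/6358810007] → run E
t=15: vr[A=3072/1277 C=8677376/4979491 D=4096/1991 E=6483968/3193777 F=2381824/666985 H=10972953600/6358810007] → run H
t=16: vr[A=3072/1277 C=8677376/4979491 D=4096/1991 E=6483968/3193777 F=2381824/666985 H=16071952384/6358810007] → run C
t=17: vr[A=3072/1277 C=10716160/4979491 D=4096/1991 E=6483968/3193777 F=2381824/666985 H=16071952384/6358810007] → run E
t=18: vr[A=3072/1277 C=10716160/4979491 D=4096/1991 E=7791616/3193777 F=2381824/666985 H=16071952384/6358810007] → run D
t=19: vr[A=3072/1277 C=10716160/4979491 D=5120/1991 E=7791616/3193777 F=2381824/666985 H=16071952384/6358810007] → run C
t=20: vr[A=3072/1277 C=12754944/4979491 D=5120/1991 E=7791616/3193777 F=2381824/666985 H=16071952384/6358810007] → run A
t=21: vr[A=4096/1277 C=12754944/4979491 D=5120/1991 E=7791616/3193777 F=2381824/666985 H=16071952384/6358810007] → run E
t=22: vr[A=4096/1277 C=12754944/4979491 D=5120/1991 E=9099264/3193777 F=2381824/666985 H=16071952384/6358810007] → run H
t=23: vr[A=4096/1277 C=12754944/4979491 D=5120/1991 E=9099264/3193777 F=2381824/666985 H=21170951168/6358810007] → run C
t=24: vr[A=4096/1277 C=14793728/4979491 D=5120/1991 E=9099264/3193777 F=2381824/666985 H=21170951168/6358810007] → run D
t=25: vr[A=4096/1277 C=14793728/4979491 D=6144/1991 E=9099264/3193777 F=2381824/666985 H=21170951168/6358810007] → run E
t=26: vr[A=4096/1277 C=14793728/4979491 D=6144/1991 F=2381824/666985 H=21170951168/6358810007] → run C
t=27: vr[A=4096/1277 D=6144/1991 F=2381824/666985 H=21170951168/6358810007] → run D
t=28: vr[A=4096/1277 D=7168/1991 F=2381824/666985 H=21170951168/6358810007] → run A
t=29: vr[D=7168/1991 F=2381824/666985 H=21170951168/6358810007] → run H
t=30: vr[D=7168/1991 F=2381824/666985 H=26269949952/6358810007] → run F
t=31: vr[D=7168/1991 F=4420608/666985 H=26269949952/6358810007] → run D
t=32: vr[F=4420608/666985 H=26269949952/6358810007] → run H
t=33: vr[F=4420608/666985 H=31368948736/6358810007] → run H
t=34: vr[F=4420608/666985] → run F
t=35: vr[F=6459392/666985] → run F
t=36: vr[F=8498176/666985] → run F
t=37: vr[F=2107392/133397] → run F
t=38: (idle)
t=39: (idle)
t=40: (idle)
t=41: (idle)
t=42: (idle)
t=43: (idle)
t=44: (idle)

completion order = E, C, A, D, H, F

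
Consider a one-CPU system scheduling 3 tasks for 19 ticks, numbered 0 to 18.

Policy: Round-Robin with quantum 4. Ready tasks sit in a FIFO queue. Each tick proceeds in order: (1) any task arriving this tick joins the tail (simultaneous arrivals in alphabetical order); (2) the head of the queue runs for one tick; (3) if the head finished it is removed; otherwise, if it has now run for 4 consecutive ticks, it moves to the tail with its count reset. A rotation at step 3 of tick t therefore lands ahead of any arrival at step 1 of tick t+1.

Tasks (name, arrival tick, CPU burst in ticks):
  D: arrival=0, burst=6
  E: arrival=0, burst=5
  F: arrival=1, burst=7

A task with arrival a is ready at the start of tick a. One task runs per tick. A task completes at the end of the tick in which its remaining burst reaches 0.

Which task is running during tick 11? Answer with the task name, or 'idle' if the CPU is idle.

running at tick 11 = F

t=0: queue=[D,E] q_used=0 → run D
t=1: queue=[D,E,F] q_used=1 → run D
t=2: queue=[D,E,F] q_used=2 → run D
t=3: queue=[D,E,F] q_used=3 → run D
t=4: queue=[E,F,D] q_used=0 → run E
t=5: queue=[E,F,D] q_used=1 → run E
t=6: queue=[E,F,D] q_used=2 → run E
t=7: queue=[E,F,D] q_used=3 → run E
t=8: queue=[F,D,E] q_used=0 → run F
t=9: queue=[F,D,E] q_used=1 → run F
t=10: queue=[F,D,E] q_used=2 → run F
t=11: queue=[F,D,E] q_used=3 → run F
t=12: queue=[D,E,F] q_used=0 → run D
t=13: queue=[D,E,F] q_used=1 → run D
t=14: queue=[E,F] q_used=0 → run E
t=15: queue=[F] q_used=0 → run F
t=16: queue=[F] q_used=1 → run F
t=17: queue=[F] q_used=2 → run F
t=18: (idle)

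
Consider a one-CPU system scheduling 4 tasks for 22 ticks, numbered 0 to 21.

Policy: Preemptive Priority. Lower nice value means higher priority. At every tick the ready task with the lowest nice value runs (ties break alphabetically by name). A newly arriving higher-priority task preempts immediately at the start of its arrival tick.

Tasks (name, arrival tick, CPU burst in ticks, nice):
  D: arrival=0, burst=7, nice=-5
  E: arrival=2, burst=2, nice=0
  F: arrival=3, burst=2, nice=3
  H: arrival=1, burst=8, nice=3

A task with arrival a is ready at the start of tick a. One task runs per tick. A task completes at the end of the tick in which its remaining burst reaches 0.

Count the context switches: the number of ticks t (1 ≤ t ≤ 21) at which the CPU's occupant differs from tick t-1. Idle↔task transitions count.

context switches = 4

t=0: ready={D} → run D
t=1: ready={D,H} → run D
t=2: ready={D,E,H} → run D
t=3: ready={D,E,F,H} → run D
t=4: ready={D,E,F,H} → run D
t=5: ready={D,E,F,H} → run D
t=6: ready={D,E,F,H} → run D
t=7: ready={E,F,H} → run E
t=8: ready={E,F,H} → run E
t=9: ready={F,H} → run F
t=10: ready={F,H} → run F
t=11: ready={H} → run H
t=12: ready={H} → run H
t=13: ready={H} → run H
t=14: ready={H} → run H
t=15: ready={H} → run H
t=16: ready={H} → run H
t=17: ready={H} → run H
t=18: ready={H} → run H
t=19: (idle)
t=20: (idle)
t=21: (idle)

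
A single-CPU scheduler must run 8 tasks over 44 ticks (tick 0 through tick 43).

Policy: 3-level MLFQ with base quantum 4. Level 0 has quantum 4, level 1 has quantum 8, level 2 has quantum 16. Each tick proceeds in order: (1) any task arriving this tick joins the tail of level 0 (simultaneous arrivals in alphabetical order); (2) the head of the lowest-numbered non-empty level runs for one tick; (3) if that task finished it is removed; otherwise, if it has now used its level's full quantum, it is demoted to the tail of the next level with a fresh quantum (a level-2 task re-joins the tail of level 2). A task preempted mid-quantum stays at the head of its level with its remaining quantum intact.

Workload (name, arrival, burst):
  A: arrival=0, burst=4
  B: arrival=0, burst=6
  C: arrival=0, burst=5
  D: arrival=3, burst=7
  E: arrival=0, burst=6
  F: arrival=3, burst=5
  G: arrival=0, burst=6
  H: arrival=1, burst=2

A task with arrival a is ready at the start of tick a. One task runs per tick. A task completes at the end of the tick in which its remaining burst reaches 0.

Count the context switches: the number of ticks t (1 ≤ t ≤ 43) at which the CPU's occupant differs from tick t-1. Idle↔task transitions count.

t=0: L0/L1/L2 = ABCEG/-/- → run A
t=1: L0/L1/L2 = ABCEGH/-/- → run A
t=2: L0/L1/L2 = ABCEGH/-/- → run A
t=3: L0/L1/L2 = ABCEGHDF/-/- → run A
t=4: L0/L1/L2 = BCEGHDF/-/- → run B
t=5: L0/L1/L2 = BCEGHDF/-/- → run B
t=6: L0/L1/L2 = BCEGHDF/-/- → run B
t=7: L0/L1/L2 = BCEGHDF/-/- → run B
t=8: L0/L1/L2 = CEGHDF/B/- → run C
t=9: L0/L1/L2 = CEGHDF/B/- → run C
t=10: L0/L1/L2 = CEGHDF/B/- → run C
t=11: L0/L1/L2 = CEGHDF/B/- → run C
t=12: L0/L1/L2 = EGHDF/BC/- → run E
t=13: L0/L1/L2 = EGHDF/BC/- → run E
t=14: L0/L1/L2 = EGHDF/BC/- → run E
t=15: L0/L1/L2 = EGHDF/BC/- → run E
t=16: L0/L1/L2 = GHDF/BCE/- → run G
t=17: L0/L1/L2 = GHDF/BCE/- → run G
t=18: L0/L1/L2 = GHDF/BCE/- → run G
t=19: L0/L1/L2 = GHDF/BCE/- → run G
t=20: L0/L1/L2 = HDF/BCEG/- → run H
t=21: L0/L1/L2 = HDF/BCEG/- → run H
t=22: L0/L1/L2 = DF/BCEG/- → run D
t=23: L0/L1/L2 = DF/BCEG/- → run D
t=24: L0/L1/L2 = DF/BCEG/- → run D
t=25: L0/L1/L2 = DF/BCEG/- → run D
t=26: L0/L1/L2 = F/BCEGD/- → run F
t=27: L0/L1/L2 = F/BCEGD/- → run F
t=28: L0/L1/L2 = F/BCEGD/- → run F
t=29: L0/L1/L2 = F/BCEGD/- → run F
t=30: L0/L1/L2 = -/BCEGDF/- → run B
t=31: L0/L1/L2 = -/BCEGDF/- → run B
t=32: L0/L1/L2 = -/CEGDF/- → run C
t=33: L0/L1/L2 = -/EGDF/- → run E
t=34: L0/L1/L2 = -/EGDF/- → run E
t=35: L0/L1/L2 = -/GDF/- → run G
t=36: L0/L1/L2 = -/GDF/- → run G
t=37: L0/L1/L2 = -/DF/- → run D
t=38: L0/L1/L2 = -/DF/- → run D
t=39: L0/L1/L2 = -/DF/- → run D
t=40: L0/L1/L2 = -/F/- → run F
t=41: (idle)
t=42: (idle)
t=43: (idle)

context switches = 14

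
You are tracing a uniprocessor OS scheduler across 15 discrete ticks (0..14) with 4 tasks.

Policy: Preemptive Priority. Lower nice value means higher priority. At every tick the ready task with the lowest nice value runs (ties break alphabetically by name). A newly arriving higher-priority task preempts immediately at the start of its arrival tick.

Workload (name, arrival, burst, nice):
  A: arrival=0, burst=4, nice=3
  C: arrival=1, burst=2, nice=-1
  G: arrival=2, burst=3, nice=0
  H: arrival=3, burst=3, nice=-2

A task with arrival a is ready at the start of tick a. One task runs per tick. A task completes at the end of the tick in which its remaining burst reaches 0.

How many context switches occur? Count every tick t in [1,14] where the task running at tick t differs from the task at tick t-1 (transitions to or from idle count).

t=0: ready={A} → run A
t=1: ready={A,C} → run C
t=2: ready={A,C,G} → run C
t=3: ready={A,G,H} → run H
t=4: ready={A,G,H} → run H
t=5: ready={A,G,H} → run H
t=6: ready={A,G} → run G
t=7: ready={A,G} → run G
t=8: ready={A,G} → run G
t=9: ready={A} → run A
t=10: ready={A} → run A
t=11: ready={A} → run A
t=12: (idle)
t=13: (idle)
t=14: (idle)

context switches = 5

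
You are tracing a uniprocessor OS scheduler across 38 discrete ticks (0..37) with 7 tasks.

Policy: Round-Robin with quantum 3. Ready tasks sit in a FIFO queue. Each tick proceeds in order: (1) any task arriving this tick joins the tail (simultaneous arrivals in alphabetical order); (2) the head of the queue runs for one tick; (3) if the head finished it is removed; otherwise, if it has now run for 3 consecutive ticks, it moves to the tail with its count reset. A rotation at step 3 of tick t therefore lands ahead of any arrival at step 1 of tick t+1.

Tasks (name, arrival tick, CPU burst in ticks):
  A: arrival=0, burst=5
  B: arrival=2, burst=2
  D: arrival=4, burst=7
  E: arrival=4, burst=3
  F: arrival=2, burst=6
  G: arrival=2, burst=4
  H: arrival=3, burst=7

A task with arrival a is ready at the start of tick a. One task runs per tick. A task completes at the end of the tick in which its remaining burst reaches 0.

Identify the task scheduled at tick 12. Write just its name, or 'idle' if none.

running at tick 12 = A

t=0: queue=[A] q_used=0 → run A
t=1: queue=[A] q_used=1 → run A
t=2: queue=[A,B,F,G] q_used=2 → run A
t=3: queue=[B,F,G,A,H] q_used=0 → run B
t=4: queue=[B,F,G,A,H,D,E] q_used=1 → run B
t=5: queue=[F,G,A,H,D,E] q_used=0 → run F
t=6: queue=[F,G,A,H,D,E] q_used=1 → run F
t=7: queue=[F,G,A,H,D,E] q_used=2 → run F
t=8: queue=[G,A,H,D,E,F] q_used=0 → run G
t=9: queue=[G,A,H,D,E,F] q_used=1 → run G
t=10: queue=[G,A,H,D,E,F] q_used=2 → run G
t=11: queue=[A,H,D,E,F,G] q_used=0 → run A
t=12: queue=[A,H,D,E,F,G] q_used=1 → run A
t=13: queue=[H,D,E,F,G] q_used=0 → run H
t=14: queue=[H,D,E,F,G] q_used=1 → run H
t=15: queue=[H,D,E,F,G] q_used=2 → run H
t=16: queue=[D,E,F,G,H] q_used=0 → run D
t=17: queue=[D,E,F,G,H] q_used=1 → run D
t=18: queue=[D,E,F,G,H] q_used=2 → run D
t=19: queue=[E,F,G,H,D] q_used=0 → run E
t=20: queue=[E,F,G,H,D] q_used=1 → run E
t=21: queue=[E,F,G,H,D] q_used=2 → run E
t=22: queue=[F,G,H,D] q_used=0 → run F
t=23: queue=[F,G,H,D] q_used=1 → run F
t=24: queue=[F,G,H,D] q_used=2 → run F
t=25: queue=[G,H,D] q_used=0 → run G
t=26: queue=[H,D] q_used=0 → run H
t=27: queue=[H,D] q_used=1 → run H
t=28: queue=[H,D] q_used=2 → run H
t=29: queue=[D,H] q_used=0 → run D
t=30: queue=[D,H] q_used=1 → run D
t=31: queue=[D,H] q_used=2 → run D
t=32: queue=[H,D] q_used=0 → run H
t=33: queue=[D] q_used=0 → run D
t=34: (idle)
t=35: (idle)
t=36: (idle)
t=37: (idle)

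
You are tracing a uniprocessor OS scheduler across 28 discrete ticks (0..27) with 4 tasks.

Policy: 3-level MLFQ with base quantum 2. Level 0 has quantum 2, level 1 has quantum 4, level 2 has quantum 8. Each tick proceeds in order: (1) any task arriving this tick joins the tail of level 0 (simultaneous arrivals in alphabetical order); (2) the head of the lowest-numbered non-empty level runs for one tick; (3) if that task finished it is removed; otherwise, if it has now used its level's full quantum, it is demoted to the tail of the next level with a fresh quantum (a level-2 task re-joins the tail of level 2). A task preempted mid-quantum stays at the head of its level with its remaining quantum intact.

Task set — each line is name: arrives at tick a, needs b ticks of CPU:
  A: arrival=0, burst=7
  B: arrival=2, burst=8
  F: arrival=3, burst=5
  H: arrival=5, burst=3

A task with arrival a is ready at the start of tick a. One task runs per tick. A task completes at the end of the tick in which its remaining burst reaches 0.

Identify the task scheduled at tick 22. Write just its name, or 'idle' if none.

t=0: L0/L1/L2 = A/-/- → run A
t=1: L0/L1/L2 = A/-/- → run A
t=2: L0/L1/L2 = B/A/- → run B
t=3: L0/L1/L2 = BF/A/- → run B
t=4: L0/L1/L2 = F/AB/- → run F
t=5: L0/L1/L2 = FH/AB/- → run F
t=6: L0/L1/L2 = H/ABF/- → run H
t=7: L0/L1/L2 = H/ABF/- → run H
t=8: L0/L1/L2 = -/ABFH/- → run A
t=9: L0/L1/L2 = -/ABFH/- → run A
t=10: L0/L1/L2 = -/ABFH/- → run A
t=11: L0/L1/L2 = -/ABFH/- → run A
t=12: L0/L1/L2 = -/BFH/A → run B
t=13: L0/L1/L2 = -/BFH/A → run B
t=14: L0/L1/L2 = -/BFH/A → run B
t=15: L0/L1/L2 = -/BFH/A → run B
t=16: L0/L1/L2 = -/FH/AB → run F
t=17: L0/L1/L2 = -/FH/AB → run F
t=18: L0/L1/L2 = -/FH/AB → run F
t=19: L0/L1/L2 = -/H/AB → run H
t=20: L0/L1/L2 = -/-/AB → run A
t=21: L0/L1/L2 = -/-/B → run B
t=22: L0/L1/L2 = -/-/B → run B
t=23: (idle)
t=24: (idle)
t=25: (idle)
t=26: (idle)
t=27: (idle)

running at tick 22 = B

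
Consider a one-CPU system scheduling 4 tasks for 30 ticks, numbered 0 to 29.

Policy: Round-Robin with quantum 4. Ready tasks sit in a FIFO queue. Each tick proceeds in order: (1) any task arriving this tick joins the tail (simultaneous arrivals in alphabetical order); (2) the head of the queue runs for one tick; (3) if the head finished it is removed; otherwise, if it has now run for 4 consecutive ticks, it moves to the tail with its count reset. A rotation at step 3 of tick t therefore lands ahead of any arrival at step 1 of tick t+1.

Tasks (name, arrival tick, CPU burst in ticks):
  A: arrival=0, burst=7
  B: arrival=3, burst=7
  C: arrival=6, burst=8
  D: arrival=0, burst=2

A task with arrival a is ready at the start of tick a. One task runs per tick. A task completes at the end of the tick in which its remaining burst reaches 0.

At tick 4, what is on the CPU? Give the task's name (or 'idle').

t=0: queue=[A,D] q_used=0 → run A
t=1: queue=[A,D] q_used=1 → run A
t=2: queue=[A,D] q_used=2 → run A
t=3: queue=[A,D,B] q_used=3 → run A
t=4: queue=[D,B,A] q_used=0 → run D
t=5: queue=[D,B,A] q_used=1 → run D
t=6: queue=[B,A,C] q_used=0 → run B
t=7: queue=[B,A,C] q_used=1 → run B
t=8: queue=[B,A,C] q_used=2 → run B
t=9: queue=[B,A,C] q_used=3 → run B
t=10: queue=[A,C,B] q_used=0 → run A
t=11: queue=[A,C,B] q_used=1 → run A
t=12: queue=[A,C,B] q_used=2 → run A
t=13: queue=[C,B] q_used=0 → run C
t=14: queue=[C,B] q_used=1 → run C
t=15: queue=[C,B] q_used=2 → run C
t=16: queue=[C,B] q_used=3 → run C
t=17: queue=[B,C] q_used=0 → run B
t=18: queue=[B,C] q_used=1 → run B
t=19: queue=[B,C] q_used=2 → run B
t=20: queue=[C] q_used=0 → run C
t=21: queue=[C] q_used=1 → run C
t=22: queue=[C] q_used=2 → run C
t=23: queue=[C] q_used=3 → run C
t=24: (idle)
t=25: (idle)
t=26: (idle)
t=27: (idle)
t=28: (idle)
t=29: (idle)

running at tick 4 = D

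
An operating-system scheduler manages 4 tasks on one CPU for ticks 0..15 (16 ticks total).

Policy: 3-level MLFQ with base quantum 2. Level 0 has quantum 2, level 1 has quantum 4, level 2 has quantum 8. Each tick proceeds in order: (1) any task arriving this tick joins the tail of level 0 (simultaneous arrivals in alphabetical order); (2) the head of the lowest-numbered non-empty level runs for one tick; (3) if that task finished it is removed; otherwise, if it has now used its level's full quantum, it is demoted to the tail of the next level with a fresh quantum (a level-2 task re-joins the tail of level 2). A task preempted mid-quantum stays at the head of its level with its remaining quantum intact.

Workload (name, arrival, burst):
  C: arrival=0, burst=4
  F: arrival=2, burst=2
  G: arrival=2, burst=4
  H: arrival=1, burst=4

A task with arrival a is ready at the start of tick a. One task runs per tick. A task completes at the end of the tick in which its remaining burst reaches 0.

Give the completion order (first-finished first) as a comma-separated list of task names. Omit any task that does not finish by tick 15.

t=0: L0/L1/L2 = C/-/- → run C
t=1: L0/L1/L2 = CH/-/- → run C
t=2: L0/L1/L2 = HFG/C/- → run H
t=3: L0/L1/L2 = HFG/C/- → run H
t=4: L0/L1/L2 = FG/CH/- → run F
t=5: L0/L1/L2 = FG/CH/- → run F
t=6: L0/L1/L2 = G/CH/- → run G
t=7: L0/L1/L2 = G/CH/- → run G
t=8: L0/L1/L2 = -/CHG/- → run C
t=9: L0/L1/L2 = -/CHG/- → run C
t=10: L0/L1/L2 = -/HG/- → run H
t=11: L0/L1/L2 = -/HG/- → run H
t=12: L0/L1/L2 = -/G/- → run G
t=13: L0/L1/L2 = -/G/- → run G
t=14: (idle)
t=15: (idle)

completion order = F, C, H, G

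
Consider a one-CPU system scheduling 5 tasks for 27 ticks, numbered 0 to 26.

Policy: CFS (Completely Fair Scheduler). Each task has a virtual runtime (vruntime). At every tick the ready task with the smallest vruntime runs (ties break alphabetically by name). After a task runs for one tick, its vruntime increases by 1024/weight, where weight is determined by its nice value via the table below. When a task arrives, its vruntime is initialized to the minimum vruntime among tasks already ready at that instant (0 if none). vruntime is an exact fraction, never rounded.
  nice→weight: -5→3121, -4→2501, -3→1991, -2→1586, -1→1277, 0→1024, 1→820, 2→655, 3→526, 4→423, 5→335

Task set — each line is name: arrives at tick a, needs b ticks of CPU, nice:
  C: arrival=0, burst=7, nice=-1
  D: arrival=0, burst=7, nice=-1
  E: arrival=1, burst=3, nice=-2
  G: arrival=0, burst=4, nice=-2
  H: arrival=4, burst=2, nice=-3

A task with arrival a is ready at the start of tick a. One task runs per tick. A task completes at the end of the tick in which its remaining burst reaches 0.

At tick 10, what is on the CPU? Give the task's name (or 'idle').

t=0: vr[C=0 D=0 G=0] → run C
t=1: vr[C=1024/1277 D=0 E=0 G=0] → run D
t=2: vr[C=1024/1277 D=1024/1277 E=0 G=0] → run E
t=3: vr[C=1024/1277 D=1024/1277 E=512/793 G=0] → run G
t=4: vr[C=1024/1277 D=1024/1277 E=512/793 G=512/793 H=512/793] → run E
t=5: vr[C=1024/1277 D=1024/1277 E=1024/793 G=512/793 H=512/793] → run G
t=6: vr[C=1024/1277 D=1024/1277 E=1024/793 G=1024/793 H=512/793] → run H
t=7: vr[C=1024/1277 D=1024/1277 E=1024/793 G=1024/793 H=1831424/1578863] → run C
t=8: vr[C=2048/1277 D=1024/1277 E=1024/793 G=1024/793 H=1831424/1578863] → run D
t=9: vr[C=2048/1277 D=2048/1277 E=1024/793 G=1024/793 H=1831424/1578863] → run H
t=10: vr[C=2048/1277 D=2048/1277 E=1024/793 G=1024/793] → run E
t=11: vr[C=2048/1277 D=2048/1277 G=1024/793] → run G
t=12: vr[C=2048/1277 D=2048/1277 G=1536/793] → run C
t=13: vr[C=3072/1277 D=2048/1277 G=1536/793] → run D
t=14: vr[C=3072/1277 D=3072/1277 G=1536/793] → run G
t=15: vr[C=3072/1277 D=3072/1277] → run C
t=16: vr[C=4096/1277 D=3072/1277] → run D
t=17: vr[C=4096/1277 D=4096/1277] → run C
t=18: vr[C=5120/1277 D=4096/1277] → run D
t=19: vr[C=5120/1277 D=5120/1277] → run C
t=20: vr[C=6144/1277 D=5120/1277] → run D
t=21: vr[C=6144/1277 D=6144/1277] → run C
t=22: vr[D=6144/1277] → run D
t=23: (idle)
t=24: (idle)
t=25: (idle)
t=26: (idle)

running at tick 10 = E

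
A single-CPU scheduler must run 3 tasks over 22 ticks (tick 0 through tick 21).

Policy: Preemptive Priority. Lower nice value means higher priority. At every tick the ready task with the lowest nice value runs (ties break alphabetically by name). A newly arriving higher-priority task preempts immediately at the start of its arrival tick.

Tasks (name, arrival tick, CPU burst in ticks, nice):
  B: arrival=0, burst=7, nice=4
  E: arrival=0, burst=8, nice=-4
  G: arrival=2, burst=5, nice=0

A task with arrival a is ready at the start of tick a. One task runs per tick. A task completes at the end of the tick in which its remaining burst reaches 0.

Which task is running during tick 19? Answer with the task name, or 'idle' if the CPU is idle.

t=0: ready={B,E} → run E
t=1: ready={B,E} → run E
t=2: ready={B,E,G} → run E
t=3: ready={B,E,G} → run E
t=4: ready={B,E,G} → run E
t=5: ready={B,E,G} → run E
t=6: ready={B,E,G} → run E
t=7: ready={B,E,G} → run E
t=8: ready={B,G} → run G
t=9: ready={B,G} → run G
t=10: ready={B,G} → run G
t=11: ready={B,G} → run G
t=12: ready={B,G} → run G
t=13: ready={B} → run B
t=14: ready={B} → run B
t=15: ready={B} → run B
t=16: ready={B} → run B
t=17: ready={B} → run B
t=18: ready={B} → run B
t=19: ready={B} → run B
t=20: (idle)
t=21: (idle)

running at tick 19 = B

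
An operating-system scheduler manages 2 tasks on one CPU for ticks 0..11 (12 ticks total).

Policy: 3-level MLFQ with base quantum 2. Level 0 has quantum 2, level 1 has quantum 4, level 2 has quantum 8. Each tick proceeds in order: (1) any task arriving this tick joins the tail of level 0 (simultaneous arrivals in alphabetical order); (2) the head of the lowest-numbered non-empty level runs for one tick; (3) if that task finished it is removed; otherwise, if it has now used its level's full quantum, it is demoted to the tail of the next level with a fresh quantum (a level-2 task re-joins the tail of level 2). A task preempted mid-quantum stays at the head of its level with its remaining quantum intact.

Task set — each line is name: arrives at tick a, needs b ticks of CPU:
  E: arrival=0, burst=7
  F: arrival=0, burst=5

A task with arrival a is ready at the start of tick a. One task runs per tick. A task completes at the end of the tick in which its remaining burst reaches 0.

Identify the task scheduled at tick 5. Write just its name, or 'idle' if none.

running at tick 5 = E

t=0: L0/L1/L2 = EF/-/- → run E
t=1: L0/L1/L2 = EF/-/- → run E
t=2: L0/L1/L2 = F/E/- → run F
t=3: L0/L1/L2 = F/E/- → run F
t=4: L0/L1/L2 = -/EF/- → run E
t=5: L0/L1/L2 = -/EF/- → run E
t=6: L0/L1/L2 = -/EF/- → run E
t=7: L0/L1/L2 = -/EF/- → run E
t=8: L0/L1/L2 = -/F/E → run F
t=9: L0/L1/L2 = -/F/E → run F
t=10: L0/L1/L2 = -/F/E → run F
t=11: L0/L1/L2 = -/-/E → run E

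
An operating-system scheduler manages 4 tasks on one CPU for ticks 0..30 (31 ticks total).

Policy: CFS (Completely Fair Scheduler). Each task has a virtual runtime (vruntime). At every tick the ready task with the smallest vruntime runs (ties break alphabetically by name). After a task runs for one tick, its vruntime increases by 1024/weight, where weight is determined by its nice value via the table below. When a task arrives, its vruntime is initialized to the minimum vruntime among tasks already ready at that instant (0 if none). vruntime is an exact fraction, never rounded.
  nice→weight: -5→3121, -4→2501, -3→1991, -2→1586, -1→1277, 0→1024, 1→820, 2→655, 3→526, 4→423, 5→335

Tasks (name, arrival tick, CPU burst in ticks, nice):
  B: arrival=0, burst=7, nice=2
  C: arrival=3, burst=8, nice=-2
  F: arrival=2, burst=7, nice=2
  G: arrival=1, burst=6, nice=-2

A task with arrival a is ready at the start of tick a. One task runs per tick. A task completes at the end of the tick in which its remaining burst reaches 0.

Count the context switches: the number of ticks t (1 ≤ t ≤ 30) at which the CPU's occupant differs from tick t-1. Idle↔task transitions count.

t=0: vr[B=0] → run B
t=1: vr[B=1024/655 G=1024/655] → run B
t=2: vr[B=2048/655 F=1024/655 G=1024/655] → run F
t=3: vr[B=2048/655 C=1024/655 F=2048/655 G=1024/655] → run C
t=4: vr[B=2048/655 C=1147392/519415 F=2048/655 G=1024/655] → run G
t=5: vr[B=2048/655 C=1147392/519415 F=2048/655 G=1147392/519415] → run C
t=6: vr[B=2048/655 C=1482752/519415 F=2048/655 G=1147392/519415] → run G
t=7: vr[B=2048/655 C=1482752/519415 F=2048/655 G=1482752/519415] → run C
t=8: vr[B=2048/655 C=1818112/519415 F=2048/655 G=1482752/519415] → run G
t=9: vr[B=2048/655 C=1818112/519415 F=2048/655 G=1818112/519415] → run B
t=10: vr[B=3072/655 C=1818112/519415 F=2048/655 G=1818112/519415] → run F
t=11: vr[B=3072/655 C=1818112/519415 F=3072/655 G=1818112/519415] → run C
t=12: vr[B=3072/655 C=2153472/519415 F=3072/655 G=1818112/519415] → run G
t=13: vr[B=3072/655 C=2153472/519415 F=3072/655 G=2153472/519415] → run C
t=14: vr[B=3072/655 C=2488832/519415 F=3072/655 G=2153472/519415] → run G
t=15: vr[B=3072/655 C=2488832/519415 F=3072/655 G=2488832/519415] → run B
t=16: vr[B=4096/655 C=2488832/519415 F=3072/655 G=2488832/519415] → run F
t=17: vr[B=4096/655 C=2488832/519415 F=4096/655 G=2488832/519415] → run C
t=18: vr[B=4096/655 C=2824192/519415 F=4096/655 G=2488832/519415] → run G
t=19: vr[B=4096/655 C=2824192/519415 F=4096/655] → run C
t=20: vr[B=4096/655 C=3159552/519415 F=4096/655] → run C
t=21: vr[B=4096/655 F=4096/655] → run B
t=22: vr[B=1024/131 F=4096/655] → run F
t=23: vr[B=1024/131 F=1024/131] → run B
t=24: vr[B=6144/655 F=1024/131] → run F
t=25: vr[B=6144/655 F=6144/655] → run B
t=26: vr[F=6144/655] → run F
t=27: vr[F=7168/655] → run F
t=28: (idle)
t=29: (idle)
t=30: (idle)

context switches = 25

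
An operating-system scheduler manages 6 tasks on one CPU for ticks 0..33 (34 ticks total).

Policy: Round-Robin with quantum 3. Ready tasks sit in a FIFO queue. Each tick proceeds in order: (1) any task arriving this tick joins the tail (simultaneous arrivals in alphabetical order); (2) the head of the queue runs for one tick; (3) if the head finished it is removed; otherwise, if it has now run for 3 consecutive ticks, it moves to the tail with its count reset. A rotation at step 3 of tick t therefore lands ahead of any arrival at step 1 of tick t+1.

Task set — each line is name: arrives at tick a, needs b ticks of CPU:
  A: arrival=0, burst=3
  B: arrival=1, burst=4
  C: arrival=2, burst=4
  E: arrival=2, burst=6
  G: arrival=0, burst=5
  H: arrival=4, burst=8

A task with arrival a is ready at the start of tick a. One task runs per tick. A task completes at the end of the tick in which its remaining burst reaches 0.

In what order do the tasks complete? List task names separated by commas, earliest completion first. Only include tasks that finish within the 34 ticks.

completion order = A, G, B, C, E, H

t=0: queue=[A,G] q_used=0 → run A
t=1: queue=[A,G,B] q_used=1 → run A
t=2: queue=[A,G,B,C,E] q_used=2 → run A
t=3: queue=[G,B,C,E] q_used=0 → run G
t=4: queue=[G,B,C,E,H] q_used=1 → run G
t=5: queue=[G,B,C,E,H] q_used=2 → run G
t=6: queue=[B,C,E,H,G] q_used=0 → run B
t=7: queue=[B,C,E,H,G] q_used=1 → run B
t=8: queue=[B,C,E,H,G] q_used=2 → run B
t=9: queue=[C,E,H,G,B] q_used=0 → run C
t=10: queue=[C,E,H,G,B] q_used=1 → run C
t=11: queue=[C,E,H,G,B] q_used=2 → run C
t=12: queue=[E,H,G,B,C] q_used=0 → run E
t=13: queue=[E,H,G,B,C] q_used=1 → run E
t=14: queue=[E,H,G,B,C] q_used=2 → run E
t=15: queue=[H,G,B,C,E] q_used=0 → run H
t=16: queue=[H,G,B,C,E] q_used=1 → run H
t=17: queue=[H,G,B,C,E] q_used=2 → run H
t=18: queue=[G,B,C,E,H] q_used=0 → run G
t=19: queue=[G,B,C,E,H] q_used=1 → run G
t=20: queue=[B,C,E,H] q_used=0 → run B
t=21: queue=[C,E,H] q_used=0 → run C
t=22: queue=[E,H] q_used=0 → run E
t=23: queue=[E,H] q_used=1 → run E
t=24: queue=[E,H] q_used=2 → run E
t=25: queue=[H] q_used=0 → run H
t=26: queue=[H] q_used=1 → run H
t=27: queue=[H] q_used=2 → run H
t=28: queue=[H] q_used=0 → run H
t=29: queue=[H] q_used=1 → run H
t=30: (idle)
t=31: (idle)
t=32: (idle)
t=33: (idle)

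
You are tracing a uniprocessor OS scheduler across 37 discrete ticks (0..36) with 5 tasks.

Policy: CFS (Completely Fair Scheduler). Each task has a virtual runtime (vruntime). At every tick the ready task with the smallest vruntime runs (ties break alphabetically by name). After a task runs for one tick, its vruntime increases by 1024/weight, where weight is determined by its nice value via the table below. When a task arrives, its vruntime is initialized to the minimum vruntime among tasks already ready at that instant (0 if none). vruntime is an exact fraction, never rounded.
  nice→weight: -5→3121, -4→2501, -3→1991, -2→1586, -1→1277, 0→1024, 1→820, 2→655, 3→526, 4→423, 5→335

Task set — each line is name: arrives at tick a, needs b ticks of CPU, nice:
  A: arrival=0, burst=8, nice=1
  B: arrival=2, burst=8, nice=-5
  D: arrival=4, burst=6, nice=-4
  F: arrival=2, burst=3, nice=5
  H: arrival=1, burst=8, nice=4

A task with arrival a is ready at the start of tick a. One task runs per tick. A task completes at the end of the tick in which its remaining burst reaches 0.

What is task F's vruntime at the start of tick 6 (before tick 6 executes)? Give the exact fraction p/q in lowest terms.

t=0: vr[A=0] → run A
t=1: vr[A=256/205 H=256/205] → run A
t=2: vr[A=512/205 B=256/205 F=256/205 H=256/205] → run B
t=3: vr[A=512/205 B=1008896/639805 F=256/205 H=256/205] → run F
t=4: vr[A=512/205 B=1008896/639805 D=256/205 F=59136/13735 H=256/205] → run D
t=5: vr[A=512/205 B=1008896/639805 D=20736/12505 F=59136/13735 H=256/205] → run H
t=6: vr[A=512/205 B=1008896/639805 D=20736/12505 F=59136/13735 H=318208/86715] → run B
t=7: vr[A=512/205 B=1218816/639805 D=20736/12505 F=59136/13735 H=318208/86715] → run D
t=8: vr[A=512/205 B=1218816/639805 D=25856/12505 F=59136/13735 H=318208/86715] → run B
t=9: vr[A=512/205 B=1428736/639805 D=25856/12505 F=59136/13735 H=318208/86715] → run D
t=10: vr[A=512/205 B=1428736/639805 D=30976/12505 F=59136/13735 H=318208/86715] → run B
t=11: vr[A=512/205 B=1638656/639805 D=30976/12505 F=59136/13735 H=318208/86715] → run D
t=12: vr[A=512/205 B=1638656/639805 D=36096/12505 F=59136/13735 H=318208/86715] → run A
t=13: vr[A=768/205 B=1638656/639805 D=36096/12505 F=59136/13735 H=318208/86715] → run B
t=14: vr[A=768/205 B=1848576/639805 D=36096/12505 F=59136/13735 H=318208/86715] → run D
t=15: vr[A=768/205 B=1848576/639805 D=41216/12505 F=59136/13735 H=318208/86715] → run B
t=16: vr[A=768/205 B=2058496/639805 D=41216/12505 F=59136/13735 H=318208/86715] → run B
t=17: vr[A=768/205 B=2268416/639805 D=41216/12505 F=59136/13735 H=318208/86715] → run D
t=18: vr[A=768/205 B=2268416/639805 F=59136/13735 H=318208/86715] → run B
t=19: vr[A=768/205 F=59136/13735 H=318208/86715] → run H
t=20: vr[A=768/205 F=59136/13735 H=528128/86715] → run A
t=21: vr[A=1024/205 F=59136/13735 H=528128/86715] → run F
t=22: vr[A=1024/205 F=20224/2747 H=528128/86715] → run A
t=23: vr[A=256/41 F=20224/2747 H=528128/86715] → run H
t=24: vr[A=256/41 F=20224/2747 H=246016/28905] → run A
t=25: vr[A=1536/205 F=20224/2747 H=246016/28905] → run F
t=26: vr[A=1536/205 H=246016/28905] → run A
t=27: vr[A=1792/205 H=246016/28905] → run H
t=28: vr[A=1792/205 H=947968/86715] → run A
t=29: vr[H=947968/86715] → run H
t=30: vr[H=1157888/86715] → run H
t=31: vr[H=455936/28905] → run H
t=32: vr[H=1577728/86715] → run H
t=33: (idle)
t=34: (idle)
t=35: (idle)
t=36: (idle)

vruntime(F, start of tick 6) = 59136/13735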